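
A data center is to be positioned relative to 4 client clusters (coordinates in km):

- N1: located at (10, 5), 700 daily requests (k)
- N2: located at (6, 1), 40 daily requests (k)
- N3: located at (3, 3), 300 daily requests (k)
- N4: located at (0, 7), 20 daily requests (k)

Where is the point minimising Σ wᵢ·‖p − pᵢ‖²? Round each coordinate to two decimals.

The minimiser of Σwᵢ‖p−pᵢ‖² is the weighted centroid p* = (Σwᵢpᵢ)/(Σwᵢ).
Σwᵢ = 1060.
Σwᵢxᵢ = 700·10 + 40·6 + 300·3 + 20·0 = 8140.
Σwᵢyᵢ = 700·5 + 40·1 + 300·3 + 20·7 = 4580.
x* = 8140/1060 = 7.68, y* = 4580/1060 = 4.32.

(7.68, 4.32)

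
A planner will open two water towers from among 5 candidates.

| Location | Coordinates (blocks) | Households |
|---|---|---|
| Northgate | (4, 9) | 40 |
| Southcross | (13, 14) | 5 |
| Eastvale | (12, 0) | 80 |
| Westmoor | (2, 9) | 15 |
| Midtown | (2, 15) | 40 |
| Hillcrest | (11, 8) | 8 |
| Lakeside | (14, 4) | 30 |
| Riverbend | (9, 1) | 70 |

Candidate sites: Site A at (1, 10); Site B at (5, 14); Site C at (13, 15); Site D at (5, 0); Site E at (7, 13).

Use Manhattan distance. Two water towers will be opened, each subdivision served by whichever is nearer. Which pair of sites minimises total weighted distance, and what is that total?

Evaluate every pair (each demand assigned to the nearer of the two):
  {Site A, Site D}: total = 1906
  {Site B, Site D}: total = 1956
  {Site D, Site E}: total = 2102
  {Site C, Site D}: total = 2367
  {Site A, Site C}: total = 3337
  {Site C, Site E}: total = 3392
  {Site B, Site C}: total = 3427
  {Site A, Site E}: total = 3437
  {Site B, Site E}: total = 3527
  {Site A, Site B}: total = 3926
Best pair: {Site A, Site D} with total 1906.

{Site A, Site D}, total 1906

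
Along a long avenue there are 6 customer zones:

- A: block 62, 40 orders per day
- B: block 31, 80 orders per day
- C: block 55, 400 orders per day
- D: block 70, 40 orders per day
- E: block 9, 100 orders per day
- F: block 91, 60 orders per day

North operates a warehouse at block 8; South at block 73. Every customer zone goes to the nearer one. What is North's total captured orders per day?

The indifferent point is the midpoint (8+73)/2 = 40.5; customer zones left of it (closer to North at 8) go to North, those right go to South.
  E at 9 (w=100) → North
  B at 31 (w=80) → North
  C at 55 (w=400) → South
  A at 62 (w=40) → South
  D at 70 (w=40) → South
  F at 91 (w=60) → South
North captures 180; South captures 540.

180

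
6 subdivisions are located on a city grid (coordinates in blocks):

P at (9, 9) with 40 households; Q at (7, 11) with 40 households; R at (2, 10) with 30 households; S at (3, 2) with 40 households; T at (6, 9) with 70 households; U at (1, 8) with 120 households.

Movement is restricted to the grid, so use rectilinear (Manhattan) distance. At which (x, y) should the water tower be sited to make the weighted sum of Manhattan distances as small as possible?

(3, 9)

Manhattan distance separates: Σwᵢ(|x−xᵢ|+|y−yᵢ|) = Σwᵢ|x−xᵢ| + Σwᵢ|y−yᵢ|, so x and y are optimised independently as 1-D weighted medians.
Total weight W = 340; half = 170.
x-coordinate, sorted with cumulative weight:
  x=1 (U, w=120) cum 120
  x=2 (R, w=30) cum 150
  x=3 (S, w=40) cum 190  ← median
  x=6 (T, w=70) cum 260
  x=7 (Q, w=40) cum 300
  x=9 (P, w=40) cum 340
⇒ x* = 3
y-coordinate, sorted with cumulative weight:
  y=2 (S, w=40) cum 40
  y=8 (U, w=120) cum 160
  y=9 (P, w=40) cum 200  ← median
  y=9 (T, w=70) cum 270
  y=10 (R, w=30) cum 300
  y=11 (Q, w=40) cum 340
⇒ y* = 9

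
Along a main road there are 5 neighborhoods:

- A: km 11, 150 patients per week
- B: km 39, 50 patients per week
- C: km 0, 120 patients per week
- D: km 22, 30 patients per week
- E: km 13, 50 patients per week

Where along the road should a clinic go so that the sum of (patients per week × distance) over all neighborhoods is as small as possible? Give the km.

For a sum of weighted absolute distances on a line, the optimum is the weighted median (not the mean). Total weight W = 400; half-weight = 200.
Sort by position and accumulate weight:
  km 0 (C, w=120) → cum 120
  km 11 (A, w=150) → cum 270  ≥ 200 → median here
  km 13 (E, w=50) → cum 320
  km 22 (D, w=30) → cum 350
  km 39 (B, w=50) → cum 400
Optimal location: km 11.

x = 11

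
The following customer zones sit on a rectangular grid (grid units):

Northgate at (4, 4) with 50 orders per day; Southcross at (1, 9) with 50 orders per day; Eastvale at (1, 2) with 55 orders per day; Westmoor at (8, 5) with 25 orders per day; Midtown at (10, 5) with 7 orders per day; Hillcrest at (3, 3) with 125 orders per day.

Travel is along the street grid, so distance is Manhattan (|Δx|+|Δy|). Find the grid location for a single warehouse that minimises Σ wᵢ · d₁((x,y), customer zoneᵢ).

Manhattan distance separates: Σwᵢ(|x−xᵢ|+|y−yᵢ|) = Σwᵢ|x−xᵢ| + Σwᵢ|y−yᵢ|, so x and y are optimised independently as 1-D weighted medians.
Total weight W = 312; half = 156.
x-coordinate, sorted with cumulative weight:
  x=1 (Southcross, w=50) cum 50
  x=1 (Eastvale, w=55) cum 105
  x=3 (Hillcrest, w=125) cum 230  ← median
  x=4 (Northgate, w=50) cum 280
  x=8 (Westmoor, w=25) cum 305
  x=10 (Midtown, w=7) cum 312
⇒ x* = 3
y-coordinate, sorted with cumulative weight:
  y=2 (Eastvale, w=55) cum 55
  y=3 (Hillcrest, w=125) cum 180  ← median
  y=4 (Northgate, w=50) cum 230
  y=5 (Westmoor, w=25) cum 255
  y=5 (Midtown, w=7) cum 262
  y=9 (Southcross, w=50) cum 312
⇒ y* = 3

(3, 3)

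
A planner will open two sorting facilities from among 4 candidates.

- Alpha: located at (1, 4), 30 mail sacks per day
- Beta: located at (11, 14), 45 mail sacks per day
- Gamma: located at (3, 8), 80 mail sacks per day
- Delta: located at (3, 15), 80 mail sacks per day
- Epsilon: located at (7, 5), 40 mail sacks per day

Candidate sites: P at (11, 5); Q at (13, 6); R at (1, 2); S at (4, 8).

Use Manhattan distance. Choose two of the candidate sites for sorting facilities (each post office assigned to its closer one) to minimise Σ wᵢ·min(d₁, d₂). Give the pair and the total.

Evaluate every pair (each demand assigned to the nearer of the two):
  {P, S}: total = 1495
  {R, S}: total = 1605
  {Q, S}: total = 1620
  {P, R}: total = 2465
  {Q, R}: total = 2630
  {P, Q}: total = 3215
Best pair: {P, S} with total 1495.

{P, S}, total 1495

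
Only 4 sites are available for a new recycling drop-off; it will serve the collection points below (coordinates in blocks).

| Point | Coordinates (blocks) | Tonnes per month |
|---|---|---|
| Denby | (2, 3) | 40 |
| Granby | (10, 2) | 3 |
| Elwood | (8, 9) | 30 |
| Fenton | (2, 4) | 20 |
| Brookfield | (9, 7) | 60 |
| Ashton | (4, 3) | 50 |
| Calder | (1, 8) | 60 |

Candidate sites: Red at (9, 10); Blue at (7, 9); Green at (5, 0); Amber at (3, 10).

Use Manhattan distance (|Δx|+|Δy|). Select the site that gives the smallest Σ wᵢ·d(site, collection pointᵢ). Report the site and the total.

Total weighted distance at each candidate:
  Red (9, 10): total = 2287
  Blue (7, 9): total = 1810
  Green (5, 0): total = 2341
  Amber (3, 10): total = 1865
Minimum is at Blue with total 1810 blocks.

Blue, total 1810 blocks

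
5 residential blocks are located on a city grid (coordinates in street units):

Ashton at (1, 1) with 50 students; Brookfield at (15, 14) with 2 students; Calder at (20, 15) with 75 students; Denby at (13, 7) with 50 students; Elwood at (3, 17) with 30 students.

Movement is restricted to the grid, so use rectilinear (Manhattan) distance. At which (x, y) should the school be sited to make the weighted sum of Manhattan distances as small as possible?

Manhattan distance separates: Σwᵢ(|x−xᵢ|+|y−yᵢ|) = Σwᵢ|x−xᵢ| + Σwᵢ|y−yᵢ|, so x and y are optimised independently as 1-D weighted medians.
Total weight W = 207; half = 103.5.
x-coordinate, sorted with cumulative weight:
  x=1 (Ashton, w=50) cum 50
  x=3 (Elwood, w=30) cum 80
  x=13 (Denby, w=50) cum 130  ← median
  x=15 (Brookfield, w=2) cum 132
  x=20 (Calder, w=75) cum 207
⇒ x* = 13
y-coordinate, sorted with cumulative weight:
  y=1 (Ashton, w=50) cum 50
  y=7 (Denby, w=50) cum 100
  y=14 (Brookfield, w=2) cum 102
  y=15 (Calder, w=75) cum 177  ← median
  y=17 (Elwood, w=30) cum 207
⇒ y* = 15

(13, 15)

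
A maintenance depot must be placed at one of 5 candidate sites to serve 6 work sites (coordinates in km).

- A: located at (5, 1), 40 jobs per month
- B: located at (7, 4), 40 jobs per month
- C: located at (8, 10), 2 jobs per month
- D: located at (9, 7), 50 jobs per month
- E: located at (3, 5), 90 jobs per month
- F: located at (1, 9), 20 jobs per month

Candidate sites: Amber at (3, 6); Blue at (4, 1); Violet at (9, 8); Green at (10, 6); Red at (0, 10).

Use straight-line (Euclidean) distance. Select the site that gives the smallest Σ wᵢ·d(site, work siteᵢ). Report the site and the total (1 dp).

Total weighted distance at each candidate:
  Amber (3, 6): total = 873.3
  Blue (4, 1): total = 1161.9
  Violet (9, 8): total = 1320.8
  Green (10, 6): total = 1332.9
  Red (0, 10): total = 1824.0
Minimum is at Amber with total 873.3 km.

Amber, total 873.3 km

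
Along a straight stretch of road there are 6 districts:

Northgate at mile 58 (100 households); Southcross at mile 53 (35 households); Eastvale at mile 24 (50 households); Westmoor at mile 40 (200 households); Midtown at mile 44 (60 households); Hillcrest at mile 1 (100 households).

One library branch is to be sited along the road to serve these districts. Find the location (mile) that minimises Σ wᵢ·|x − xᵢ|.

x = 40

For a sum of weighted absolute distances on a line, the optimum is the weighted median (not the mean). Total weight W = 545; half-weight = 272.5.
Sort by position and accumulate weight:
  mile 1 (Hillcrest, w=100) → cum 100
  mile 24 (Eastvale, w=50) → cum 150
  mile 40 (Westmoor, w=200) → cum 350  ≥ 272.5 → median here
  mile 44 (Midtown, w=60) → cum 410
  mile 53 (Southcross, w=35) → cum 445
  mile 58 (Northgate, w=100) → cum 545
Optimal location: mile 40.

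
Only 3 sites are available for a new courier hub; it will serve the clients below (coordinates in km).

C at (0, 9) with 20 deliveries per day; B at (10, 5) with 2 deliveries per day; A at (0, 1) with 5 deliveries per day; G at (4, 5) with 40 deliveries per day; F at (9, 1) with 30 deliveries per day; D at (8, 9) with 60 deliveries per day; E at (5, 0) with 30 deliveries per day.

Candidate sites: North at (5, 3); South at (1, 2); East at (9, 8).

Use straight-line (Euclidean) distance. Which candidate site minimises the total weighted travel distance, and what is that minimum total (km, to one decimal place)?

Total weighted distance at each candidate:
  North (5, 3): total = 910.0
  South (1, 2): total = 1307.2
  East (9, 8): total = 1040.9
Minimum is at North with total 910.0 km.

North, total 910.0 km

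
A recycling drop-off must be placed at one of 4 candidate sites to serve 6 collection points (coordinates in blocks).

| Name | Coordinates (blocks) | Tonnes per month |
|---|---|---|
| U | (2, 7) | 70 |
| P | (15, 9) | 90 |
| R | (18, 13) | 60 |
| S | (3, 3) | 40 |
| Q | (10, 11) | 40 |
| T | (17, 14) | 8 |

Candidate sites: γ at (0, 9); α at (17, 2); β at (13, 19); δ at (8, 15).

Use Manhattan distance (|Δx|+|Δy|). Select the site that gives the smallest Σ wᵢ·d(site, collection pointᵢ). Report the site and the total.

δ, total 3870 blocks

Total weighted distance at each candidate:
  γ (0, 9): total = 3966
  α (17, 2): total = 4266
  β (13, 19): total = 4902
  δ (8, 15): total = 3870
Minimum is at δ with total 3870 blocks.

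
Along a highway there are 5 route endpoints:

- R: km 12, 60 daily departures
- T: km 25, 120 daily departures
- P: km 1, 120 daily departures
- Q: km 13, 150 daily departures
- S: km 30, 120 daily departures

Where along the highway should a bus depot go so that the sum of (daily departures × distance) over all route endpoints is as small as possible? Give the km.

For a sum of weighted absolute distances on a line, the optimum is the weighted median (not the mean). Total weight W = 570; half-weight = 285.
Sort by position and accumulate weight:
  km 1 (P, w=120) → cum 120
  km 12 (R, w=60) → cum 180
  km 13 (Q, w=150) → cum 330  ≥ 285 → median here
  km 25 (T, w=120) → cum 450
  km 30 (S, w=120) → cum 570
Optimal location: km 13.

x = 13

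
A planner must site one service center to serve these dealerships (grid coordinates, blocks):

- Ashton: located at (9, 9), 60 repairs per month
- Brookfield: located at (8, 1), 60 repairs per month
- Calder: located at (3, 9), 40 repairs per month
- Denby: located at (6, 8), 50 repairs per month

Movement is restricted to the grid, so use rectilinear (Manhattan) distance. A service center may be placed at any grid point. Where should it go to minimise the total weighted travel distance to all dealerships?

(8, 8)

Manhattan distance separates: Σwᵢ(|x−xᵢ|+|y−yᵢ|) = Σwᵢ|x−xᵢ| + Σwᵢ|y−yᵢ|, so x and y are optimised independently as 1-D weighted medians.
Total weight W = 210; half = 105.
x-coordinate, sorted with cumulative weight:
  x=3 (Calder, w=40) cum 40
  x=6 (Denby, w=50) cum 90
  x=8 (Brookfield, w=60) cum 150  ← median
  x=9 (Ashton, w=60) cum 210
⇒ x* = 8
y-coordinate, sorted with cumulative weight:
  y=1 (Brookfield, w=60) cum 60
  y=8 (Denby, w=50) cum 110  ← median
  y=9 (Ashton, w=60) cum 170
  y=9 (Calder, w=40) cum 210
⇒ y* = 8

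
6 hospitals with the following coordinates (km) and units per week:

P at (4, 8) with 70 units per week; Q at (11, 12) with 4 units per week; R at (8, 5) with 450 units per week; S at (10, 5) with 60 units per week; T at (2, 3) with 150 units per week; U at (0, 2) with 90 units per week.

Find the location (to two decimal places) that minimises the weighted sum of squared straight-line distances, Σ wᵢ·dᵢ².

(5.85, 4.60)

The minimiser of Σwᵢ‖p−pᵢ‖² is the weighted centroid p* = (Σwᵢpᵢ)/(Σwᵢ).
Σwᵢ = 824.
Σwᵢxᵢ = 70·4 + 4·11 + 450·8 + 60·10 + 150·2 + 90·0 = 4824.
Σwᵢyᵢ = 70·8 + 4·12 + 450·5 + 60·5 + 150·3 + 90·2 = 3788.
x* = 4824/824 = 5.85, y* = 3788/824 = 4.60.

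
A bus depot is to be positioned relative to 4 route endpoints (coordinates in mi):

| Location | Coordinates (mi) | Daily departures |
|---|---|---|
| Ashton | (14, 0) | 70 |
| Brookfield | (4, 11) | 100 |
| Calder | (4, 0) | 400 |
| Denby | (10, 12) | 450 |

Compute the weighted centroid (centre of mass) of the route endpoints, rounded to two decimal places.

(7.33, 6.37)

The minimiser of Σwᵢ‖p−pᵢ‖² is the weighted centroid p* = (Σwᵢpᵢ)/(Σwᵢ).
Σwᵢ = 1020.
Σwᵢxᵢ = 70·14 + 100·4 + 400·4 + 450·10 = 7480.
Σwᵢyᵢ = 70·0 + 100·11 + 400·0 + 450·12 = 6500.
x* = 7480/1020 = 7.33, y* = 6500/1020 = 6.37.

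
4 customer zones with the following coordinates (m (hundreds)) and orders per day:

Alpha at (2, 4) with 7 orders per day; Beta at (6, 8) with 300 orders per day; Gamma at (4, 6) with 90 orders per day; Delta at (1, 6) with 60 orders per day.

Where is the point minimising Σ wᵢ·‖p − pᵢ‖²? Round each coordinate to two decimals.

(4.89, 7.28)

The minimiser of Σwᵢ‖p−pᵢ‖² is the weighted centroid p* = (Σwᵢpᵢ)/(Σwᵢ).
Σwᵢ = 457.
Σwᵢxᵢ = 7·2 + 300·6 + 90·4 + 60·1 = 2234.
Σwᵢyᵢ = 7·4 + 300·8 + 90·6 + 60·6 = 3328.
x* = 2234/457 = 4.89, y* = 3328/457 = 7.28.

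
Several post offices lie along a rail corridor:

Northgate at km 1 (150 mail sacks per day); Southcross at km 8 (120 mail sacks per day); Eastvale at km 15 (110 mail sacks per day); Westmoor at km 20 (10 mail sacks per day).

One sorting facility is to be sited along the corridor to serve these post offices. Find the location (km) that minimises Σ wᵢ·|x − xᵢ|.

x = 8

For a sum of weighted absolute distances on a line, the optimum is the weighted median (not the mean). Total weight W = 390; half-weight = 195.
Sort by position and accumulate weight:
  km 1 (Northgate, w=150) → cum 150
  km 8 (Southcross, w=120) → cum 270  ≥ 195 → median here
  km 15 (Eastvale, w=110) → cum 380
  km 20 (Westmoor, w=10) → cum 390
Optimal location: km 8.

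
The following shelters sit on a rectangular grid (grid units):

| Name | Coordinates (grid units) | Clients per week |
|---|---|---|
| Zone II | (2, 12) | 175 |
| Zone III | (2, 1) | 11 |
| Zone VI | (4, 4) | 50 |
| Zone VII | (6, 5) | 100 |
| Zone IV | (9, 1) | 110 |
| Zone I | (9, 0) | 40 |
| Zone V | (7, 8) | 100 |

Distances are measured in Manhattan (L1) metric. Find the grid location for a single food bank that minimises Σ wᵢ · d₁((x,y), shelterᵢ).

(6, 5)

Manhattan distance separates: Σwᵢ(|x−xᵢ|+|y−yᵢ|) = Σwᵢ|x−xᵢ| + Σwᵢ|y−yᵢ|, so x and y are optimised independently as 1-D weighted medians.
Total weight W = 586; half = 293.
x-coordinate, sorted with cumulative weight:
  x=2 (Zone II, w=175) cum 175
  x=2 (Zone III, w=11) cum 186
  x=4 (Zone VI, w=50) cum 236
  x=6 (Zone VII, w=100) cum 336  ← median
  x=7 (Zone V, w=100) cum 436
  x=9 (Zone IV, w=110) cum 546
  x=9 (Zone I, w=40) cum 586
⇒ x* = 6
y-coordinate, sorted with cumulative weight:
  y=0 (Zone I, w=40) cum 40
  y=1 (Zone III, w=11) cum 51
  y=1 (Zone IV, w=110) cum 161
  y=4 (Zone VI, w=50) cum 211
  y=5 (Zone VII, w=100) cum 311  ← median
  y=8 (Zone V, w=100) cum 411
  y=12 (Zone II, w=175) cum 586
⇒ y* = 5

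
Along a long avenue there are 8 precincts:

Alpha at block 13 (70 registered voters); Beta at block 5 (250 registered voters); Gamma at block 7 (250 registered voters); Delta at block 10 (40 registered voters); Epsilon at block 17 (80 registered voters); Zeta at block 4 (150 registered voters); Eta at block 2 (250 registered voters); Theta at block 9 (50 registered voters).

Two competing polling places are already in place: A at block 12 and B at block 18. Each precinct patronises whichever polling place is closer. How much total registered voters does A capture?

The indifferent point is the midpoint (12+18)/2 = 15; precincts left of it (closer to A at 12) go to A, those right go to B.
  Eta at 2 (w=250) → A
  Zeta at 4 (w=150) → A
  Beta at 5 (w=250) → A
  Gamma at 7 (w=250) → A
  Theta at 9 (w=50) → A
  Delta at 10 (w=40) → A
  Alpha at 13 (w=70) → A
  Epsilon at 17 (w=80) → B
A captures 1060; B captures 80.

1060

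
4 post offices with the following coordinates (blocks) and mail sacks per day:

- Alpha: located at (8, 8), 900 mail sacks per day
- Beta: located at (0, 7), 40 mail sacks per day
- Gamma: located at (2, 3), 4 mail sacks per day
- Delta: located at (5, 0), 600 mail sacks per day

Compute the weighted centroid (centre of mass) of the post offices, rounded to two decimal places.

The minimiser of Σwᵢ‖p−pᵢ‖² is the weighted centroid p* = (Σwᵢpᵢ)/(Σwᵢ).
Σwᵢ = 1544.
Σwᵢxᵢ = 900·8 + 40·0 + 4·2 + 600·5 = 10208.
Σwᵢyᵢ = 900·8 + 40·7 + 4·3 + 600·0 = 7492.
x* = 10208/1544 = 6.61, y* = 7492/1544 = 4.85.

(6.61, 4.85)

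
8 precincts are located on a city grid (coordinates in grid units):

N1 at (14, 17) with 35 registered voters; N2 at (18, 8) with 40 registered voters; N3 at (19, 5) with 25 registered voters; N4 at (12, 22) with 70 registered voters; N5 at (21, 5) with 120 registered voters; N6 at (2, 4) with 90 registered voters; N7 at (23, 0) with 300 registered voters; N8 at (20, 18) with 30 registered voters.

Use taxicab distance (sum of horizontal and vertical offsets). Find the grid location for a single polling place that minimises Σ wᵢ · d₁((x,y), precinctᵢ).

Manhattan distance separates: Σwᵢ(|x−xᵢ|+|y−yᵢ|) = Σwᵢ|x−xᵢ| + Σwᵢ|y−yᵢ|, so x and y are optimised independently as 1-D weighted medians.
Total weight W = 710; half = 355.
x-coordinate, sorted with cumulative weight:
  x=2 (N6, w=90) cum 90
  x=12 (N4, w=70) cum 160
  x=14 (N1, w=35) cum 195
  x=18 (N2, w=40) cum 235
  x=19 (N3, w=25) cum 260
  x=20 (N8, w=30) cum 290
  x=21 (N5, w=120) cum 410  ← median
  x=23 (N7, w=300) cum 710
⇒ x* = 21
y-coordinate, sorted with cumulative weight:
  y=0 (N7, w=300) cum 300
  y=4 (N6, w=90) cum 390  ← median
  y=5 (N3, w=25) cum 415
  y=5 (N5, w=120) cum 535
  y=8 (N2, w=40) cum 575
  y=17 (N1, w=35) cum 610
  y=18 (N8, w=30) cum 640
  y=22 (N4, w=70) cum 710
⇒ y* = 4

(21, 4)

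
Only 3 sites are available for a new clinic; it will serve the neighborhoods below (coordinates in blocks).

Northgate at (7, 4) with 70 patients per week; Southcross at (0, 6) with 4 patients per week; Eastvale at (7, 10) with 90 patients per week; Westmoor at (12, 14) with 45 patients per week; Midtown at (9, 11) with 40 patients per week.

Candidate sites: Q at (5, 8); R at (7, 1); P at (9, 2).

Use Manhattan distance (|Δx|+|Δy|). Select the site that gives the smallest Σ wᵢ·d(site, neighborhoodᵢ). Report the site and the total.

Total weighted distance at each candidate:
  Q (5, 8): total = 1673
  R (7, 1): total = 2358
  P (9, 2): total = 2267
Minimum is at Q with total 1673 blocks.

Q, total 1673 blocks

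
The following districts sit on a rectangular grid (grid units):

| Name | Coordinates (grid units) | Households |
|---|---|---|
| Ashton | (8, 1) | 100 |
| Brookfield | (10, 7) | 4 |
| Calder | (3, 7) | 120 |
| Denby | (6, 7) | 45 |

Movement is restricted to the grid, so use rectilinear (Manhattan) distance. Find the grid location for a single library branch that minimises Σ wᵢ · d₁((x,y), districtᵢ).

(6, 7)

Manhattan distance separates: Σwᵢ(|x−xᵢ|+|y−yᵢ|) = Σwᵢ|x−xᵢ| + Σwᵢ|y−yᵢ|, so x and y are optimised independently as 1-D weighted medians.
Total weight W = 269; half = 134.5.
x-coordinate, sorted with cumulative weight:
  x=3 (Calder, w=120) cum 120
  x=6 (Denby, w=45) cum 165  ← median
  x=8 (Ashton, w=100) cum 265
  x=10 (Brookfield, w=4) cum 269
⇒ x* = 6
y-coordinate, sorted with cumulative weight:
  y=1 (Ashton, w=100) cum 100
  y=7 (Brookfield, w=4) cum 104
  y=7 (Calder, w=120) cum 224  ← median
  y=7 (Denby, w=45) cum 269
⇒ y* = 7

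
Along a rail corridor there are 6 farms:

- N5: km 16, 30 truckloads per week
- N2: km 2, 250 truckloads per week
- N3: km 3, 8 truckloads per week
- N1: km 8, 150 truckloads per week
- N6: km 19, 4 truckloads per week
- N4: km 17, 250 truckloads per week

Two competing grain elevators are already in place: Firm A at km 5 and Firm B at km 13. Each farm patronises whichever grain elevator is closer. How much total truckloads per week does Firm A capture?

408

The indifferent point is the midpoint (5+13)/2 = 9; farms left of it (closer to Firm A at 5) go to Firm A, those right go to Firm B.
  N2 at 2 (w=250) → Firm A
  N3 at 3 (w=8) → Firm A
  N1 at 8 (w=150) → Firm A
  N5 at 16 (w=30) → Firm B
  N4 at 17 (w=250) → Firm B
  N6 at 19 (w=4) → Firm B
Firm A captures 408; Firm B captures 284.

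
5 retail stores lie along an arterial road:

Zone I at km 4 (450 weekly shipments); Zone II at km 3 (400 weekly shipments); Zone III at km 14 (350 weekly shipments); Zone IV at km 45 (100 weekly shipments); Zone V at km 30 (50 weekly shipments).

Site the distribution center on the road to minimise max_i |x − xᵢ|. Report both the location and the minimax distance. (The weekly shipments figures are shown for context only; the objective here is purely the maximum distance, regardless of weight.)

The 1-center on a line is the midpoint of the two extreme points: leftmost at 3, rightmost at 45.
Optimal location = (3 + 45)/2 = 24; maximum distance = (45 − 3)/2 = 21.

location 24, max distance 21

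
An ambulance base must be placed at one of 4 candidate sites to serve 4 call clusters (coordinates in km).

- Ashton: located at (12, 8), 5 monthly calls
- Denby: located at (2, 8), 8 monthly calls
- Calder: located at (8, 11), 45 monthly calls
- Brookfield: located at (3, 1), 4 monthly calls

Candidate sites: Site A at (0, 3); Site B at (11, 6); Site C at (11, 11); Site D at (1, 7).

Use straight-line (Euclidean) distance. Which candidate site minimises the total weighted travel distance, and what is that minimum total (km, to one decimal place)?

Site C, total 277.9 km

Total weighted distance at each candidate:
  Site A (0, 3): total = 631.6
  Site B (11, 6): total = 385.1
  Site C (11, 11): total = 277.9
  Site D (1, 7): total = 454.6
Minimum is at Site C with total 277.9 km.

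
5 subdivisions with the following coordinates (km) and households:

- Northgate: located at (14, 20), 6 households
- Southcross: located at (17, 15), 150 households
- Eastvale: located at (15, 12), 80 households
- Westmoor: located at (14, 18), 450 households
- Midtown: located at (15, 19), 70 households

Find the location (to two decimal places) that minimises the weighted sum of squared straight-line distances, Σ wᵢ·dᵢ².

The minimiser of Σwᵢ‖p−pᵢ‖² is the weighted centroid p* = (Σwᵢpᵢ)/(Σwᵢ).
Σwᵢ = 756.
Σwᵢxᵢ = 6·14 + 150·17 + 80·15 + 450·14 + 70·15 = 11184.
Σwᵢyᵢ = 6·20 + 150·15 + 80·12 + 450·18 + 70·19 = 12760.
x* = 11184/756 = 14.79, y* = 12760/756 = 16.88.

(14.79, 16.88)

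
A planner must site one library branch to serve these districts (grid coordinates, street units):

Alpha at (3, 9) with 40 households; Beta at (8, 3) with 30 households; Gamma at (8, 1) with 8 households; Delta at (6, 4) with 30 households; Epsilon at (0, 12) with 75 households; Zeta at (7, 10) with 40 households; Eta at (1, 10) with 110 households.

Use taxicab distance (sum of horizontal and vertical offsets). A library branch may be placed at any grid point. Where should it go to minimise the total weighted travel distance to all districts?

(1, 10)

Manhattan distance separates: Σwᵢ(|x−xᵢ|+|y−yᵢ|) = Σwᵢ|x−xᵢ| + Σwᵢ|y−yᵢ|, so x and y are optimised independently as 1-D weighted medians.
Total weight W = 333; half = 166.5.
x-coordinate, sorted with cumulative weight:
  x=0 (Epsilon, w=75) cum 75
  x=1 (Eta, w=110) cum 185  ← median
  x=3 (Alpha, w=40) cum 225
  x=6 (Delta, w=30) cum 255
  x=7 (Zeta, w=40) cum 295
  x=8 (Beta, w=30) cum 325
  x=8 (Gamma, w=8) cum 333
⇒ x* = 1
y-coordinate, sorted with cumulative weight:
  y=1 (Gamma, w=8) cum 8
  y=3 (Beta, w=30) cum 38
  y=4 (Delta, w=30) cum 68
  y=9 (Alpha, w=40) cum 108
  y=10 (Zeta, w=40) cum 148
  y=10 (Eta, w=110) cum 258  ← median
  y=12 (Epsilon, w=75) cum 333
⇒ y* = 10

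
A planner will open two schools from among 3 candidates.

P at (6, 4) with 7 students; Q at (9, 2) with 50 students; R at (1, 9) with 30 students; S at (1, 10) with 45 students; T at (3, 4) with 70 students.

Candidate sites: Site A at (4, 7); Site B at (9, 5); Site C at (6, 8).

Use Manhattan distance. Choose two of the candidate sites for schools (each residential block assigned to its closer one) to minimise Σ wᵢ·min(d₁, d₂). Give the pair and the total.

Evaluate every pair (each demand assigned to the nearer of the two):
  {Site A, Site B}: total = 878
  {Site B, Site C}: total = 1163
  {Site A, Site C}: total = 1178
Best pair: {Site A, Site B} with total 878.

{Site A, Site B}, total 878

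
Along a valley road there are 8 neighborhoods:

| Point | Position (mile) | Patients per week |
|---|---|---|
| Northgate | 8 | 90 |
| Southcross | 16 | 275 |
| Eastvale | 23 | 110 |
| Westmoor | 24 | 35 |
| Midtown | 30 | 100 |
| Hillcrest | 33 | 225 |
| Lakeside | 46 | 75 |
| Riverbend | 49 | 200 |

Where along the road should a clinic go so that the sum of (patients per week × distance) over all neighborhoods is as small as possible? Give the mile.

x = 30

For a sum of weighted absolute distances on a line, the optimum is the weighted median (not the mean). Total weight W = 1110; half-weight = 555.
Sort by position and accumulate weight:
  mile 8 (Northgate, w=90) → cum 90
  mile 16 (Southcross, w=275) → cum 365
  mile 23 (Eastvale, w=110) → cum 475
  mile 24 (Westmoor, w=35) → cum 510
  mile 30 (Midtown, w=100) → cum 610  ≥ 555 → median here
  mile 33 (Hillcrest, w=225) → cum 835
  mile 46 (Lakeside, w=75) → cum 910
  mile 49 (Riverbend, w=200) → cum 1110
Optimal location: mile 30.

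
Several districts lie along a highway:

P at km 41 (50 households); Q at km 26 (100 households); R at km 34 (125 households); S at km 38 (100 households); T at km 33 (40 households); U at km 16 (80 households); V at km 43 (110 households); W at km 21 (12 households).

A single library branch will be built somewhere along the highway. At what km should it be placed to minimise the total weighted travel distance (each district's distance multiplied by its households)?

For a sum of weighted absolute distances on a line, the optimum is the weighted median (not the mean). Total weight W = 617; half-weight = 308.5.
Sort by position and accumulate weight:
  km 16 (U, w=80) → cum 80
  km 21 (W, w=12) → cum 92
  km 26 (Q, w=100) → cum 192
  km 33 (T, w=40) → cum 232
  km 34 (R, w=125) → cum 357  ≥ 308.5 → median here
  km 38 (S, w=100) → cum 457
  km 41 (P, w=50) → cum 507
  km 43 (V, w=110) → cum 617
Optimal location: km 34.

x = 34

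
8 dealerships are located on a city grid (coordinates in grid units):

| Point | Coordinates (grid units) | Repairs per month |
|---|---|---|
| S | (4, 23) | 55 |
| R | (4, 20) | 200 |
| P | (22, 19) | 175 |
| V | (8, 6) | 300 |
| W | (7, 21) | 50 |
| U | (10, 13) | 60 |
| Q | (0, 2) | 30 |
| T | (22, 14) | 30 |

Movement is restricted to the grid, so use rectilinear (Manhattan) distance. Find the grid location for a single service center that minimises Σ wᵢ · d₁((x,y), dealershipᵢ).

(8, 19)

Manhattan distance separates: Σwᵢ(|x−xᵢ|+|y−yᵢ|) = Σwᵢ|x−xᵢ| + Σwᵢ|y−yᵢ|, so x and y are optimised independently as 1-D weighted medians.
Total weight W = 900; half = 450.
x-coordinate, sorted with cumulative weight:
  x=0 (Q, w=30) cum 30
  x=4 (S, w=55) cum 85
  x=4 (R, w=200) cum 285
  x=7 (W, w=50) cum 335
  x=8 (V, w=300) cum 635  ← median
  x=10 (U, w=60) cum 695
  x=22 (P, w=175) cum 870
  x=22 (T, w=30) cum 900
⇒ x* = 8
y-coordinate, sorted with cumulative weight:
  y=2 (Q, w=30) cum 30
  y=6 (V, w=300) cum 330
  y=13 (U, w=60) cum 390
  y=14 (T, w=30) cum 420
  y=19 (P, w=175) cum 595  ← median
  y=20 (R, w=200) cum 795
  y=21 (W, w=50) cum 845
  y=23 (S, w=55) cum 900
⇒ y* = 19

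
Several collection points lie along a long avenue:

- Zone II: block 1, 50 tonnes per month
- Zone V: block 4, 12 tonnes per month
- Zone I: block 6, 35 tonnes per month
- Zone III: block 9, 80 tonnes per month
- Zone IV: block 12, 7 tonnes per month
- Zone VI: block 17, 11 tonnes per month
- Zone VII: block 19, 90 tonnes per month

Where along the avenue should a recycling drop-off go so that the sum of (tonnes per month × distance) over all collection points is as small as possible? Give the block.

x = 9

For a sum of weighted absolute distances on a line, the optimum is the weighted median (not the mean). Total weight W = 285; half-weight = 142.5.
Sort by position and accumulate weight:
  block 1 (Zone II, w=50) → cum 50
  block 4 (Zone V, w=12) → cum 62
  block 6 (Zone I, w=35) → cum 97
  block 9 (Zone III, w=80) → cum 177  ≥ 142.5 → median here
  block 12 (Zone IV, w=7) → cum 184
  block 17 (Zone VI, w=11) → cum 195
  block 19 (Zone VII, w=90) → cum 285
Optimal location: block 9.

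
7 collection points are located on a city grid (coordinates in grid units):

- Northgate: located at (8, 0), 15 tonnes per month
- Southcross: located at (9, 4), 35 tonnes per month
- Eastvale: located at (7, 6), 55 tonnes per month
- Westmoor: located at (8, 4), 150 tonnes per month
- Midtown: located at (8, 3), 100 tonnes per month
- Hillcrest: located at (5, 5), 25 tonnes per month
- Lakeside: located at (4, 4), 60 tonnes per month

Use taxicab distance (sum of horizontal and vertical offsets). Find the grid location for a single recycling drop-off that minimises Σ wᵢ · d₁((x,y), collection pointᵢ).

Manhattan distance separates: Σwᵢ(|x−xᵢ|+|y−yᵢ|) = Σwᵢ|x−xᵢ| + Σwᵢ|y−yᵢ|, so x and y are optimised independently as 1-D weighted medians.
Total weight W = 440; half = 220.
x-coordinate, sorted with cumulative weight:
  x=4 (Lakeside, w=60) cum 60
  x=5 (Hillcrest, w=25) cum 85
  x=7 (Eastvale, w=55) cum 140
  x=8 (Northgate, w=15) cum 155
  x=8 (Westmoor, w=150) cum 305  ← median
  x=8 (Midtown, w=100) cum 405
  x=9 (Southcross, w=35) cum 440
⇒ x* = 8
y-coordinate, sorted with cumulative weight:
  y=0 (Northgate, w=15) cum 15
  y=3 (Midtown, w=100) cum 115
  y=4 (Southcross, w=35) cum 150
  y=4 (Westmoor, w=150) cum 300  ← median
  y=4 (Lakeside, w=60) cum 360
  y=5 (Hillcrest, w=25) cum 385
  y=6 (Eastvale, w=55) cum 440
⇒ y* = 4

(8, 4)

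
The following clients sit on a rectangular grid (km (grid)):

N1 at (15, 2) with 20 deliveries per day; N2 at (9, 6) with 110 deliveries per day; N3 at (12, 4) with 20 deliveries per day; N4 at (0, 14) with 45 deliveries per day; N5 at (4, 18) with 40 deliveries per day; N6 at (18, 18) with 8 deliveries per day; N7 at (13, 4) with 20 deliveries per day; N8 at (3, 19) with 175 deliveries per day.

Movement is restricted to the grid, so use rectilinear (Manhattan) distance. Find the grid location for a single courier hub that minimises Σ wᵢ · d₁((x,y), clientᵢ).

(3, 18)

Manhattan distance separates: Σwᵢ(|x−xᵢ|+|y−yᵢ|) = Σwᵢ|x−xᵢ| + Σwᵢ|y−yᵢ|, so x and y are optimised independently as 1-D weighted medians.
Total weight W = 438; half = 219.
x-coordinate, sorted with cumulative weight:
  x=0 (N4, w=45) cum 45
  x=3 (N8, w=175) cum 220  ← median
  x=4 (N5, w=40) cum 260
  x=9 (N2, w=110) cum 370
  x=12 (N3, w=20) cum 390
  x=13 (N7, w=20) cum 410
  x=15 (N1, w=20) cum 430
  x=18 (N6, w=8) cum 438
⇒ x* = 3
y-coordinate, sorted with cumulative weight:
  y=2 (N1, w=20) cum 20
  y=4 (N3, w=20) cum 40
  y=4 (N7, w=20) cum 60
  y=6 (N2, w=110) cum 170
  y=14 (N4, w=45) cum 215
  y=18 (N5, w=40) cum 255  ← median
  y=18 (N6, w=8) cum 263
  y=19 (N8, w=175) cum 438
⇒ y* = 18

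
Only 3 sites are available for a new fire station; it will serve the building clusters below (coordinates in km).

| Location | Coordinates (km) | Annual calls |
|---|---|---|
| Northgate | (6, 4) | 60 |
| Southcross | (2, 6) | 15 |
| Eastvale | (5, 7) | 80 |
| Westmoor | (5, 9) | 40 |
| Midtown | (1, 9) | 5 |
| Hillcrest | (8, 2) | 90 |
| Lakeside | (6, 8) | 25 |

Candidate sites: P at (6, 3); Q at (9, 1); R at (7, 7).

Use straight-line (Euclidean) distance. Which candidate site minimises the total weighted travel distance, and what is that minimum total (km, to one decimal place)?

R, total 1065.2 km

Total weighted distance at each candidate:
  P (6, 3): total = 1073.5
  Q (9, 1): total = 1692.5
  R (7, 7): total = 1065.2
Minimum is at R with total 1065.2 km.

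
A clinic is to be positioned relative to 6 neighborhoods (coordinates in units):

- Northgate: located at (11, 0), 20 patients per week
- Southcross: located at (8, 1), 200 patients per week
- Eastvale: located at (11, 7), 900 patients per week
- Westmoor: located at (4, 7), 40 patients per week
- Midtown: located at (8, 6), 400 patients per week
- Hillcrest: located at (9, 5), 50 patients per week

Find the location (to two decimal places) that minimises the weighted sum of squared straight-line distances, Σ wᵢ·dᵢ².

(9.65, 5.86)

The minimiser of Σwᵢ‖p−pᵢ‖² is the weighted centroid p* = (Σwᵢpᵢ)/(Σwᵢ).
Σwᵢ = 1610.
Σwᵢxᵢ = 20·11 + 200·8 + 900·11 + 40·4 + 400·8 + 50·9 = 15530.
Σwᵢyᵢ = 20·0 + 200·1 + 900·7 + 40·7 + 400·6 + 50·5 = 9430.
x* = 15530/1610 = 9.65, y* = 9430/1610 = 5.86.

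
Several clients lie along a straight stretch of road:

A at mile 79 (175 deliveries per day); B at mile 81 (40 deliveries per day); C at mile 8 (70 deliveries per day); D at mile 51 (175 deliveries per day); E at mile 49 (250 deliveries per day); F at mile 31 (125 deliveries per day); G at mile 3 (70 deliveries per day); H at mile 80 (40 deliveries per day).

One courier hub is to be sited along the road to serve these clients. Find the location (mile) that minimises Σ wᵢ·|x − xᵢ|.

For a sum of weighted absolute distances on a line, the optimum is the weighted median (not the mean). Total weight W = 945; half-weight = 472.5.
Sort by position and accumulate weight:
  mile 3 (G, w=70) → cum 70
  mile 8 (C, w=70) → cum 140
  mile 31 (F, w=125) → cum 265
  mile 49 (E, w=250) → cum 515  ≥ 472.5 → median here
  mile 51 (D, w=175) → cum 690
  mile 79 (A, w=175) → cum 865
  mile 80 (H, w=40) → cum 905
  mile 81 (B, w=40) → cum 945
Optimal location: mile 49.

x = 49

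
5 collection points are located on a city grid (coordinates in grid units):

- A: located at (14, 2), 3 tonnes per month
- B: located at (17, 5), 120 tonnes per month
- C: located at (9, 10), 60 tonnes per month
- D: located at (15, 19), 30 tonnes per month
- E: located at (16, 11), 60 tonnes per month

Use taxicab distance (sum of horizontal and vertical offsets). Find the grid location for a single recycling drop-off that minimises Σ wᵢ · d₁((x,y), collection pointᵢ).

(16, 10)

Manhattan distance separates: Σwᵢ(|x−xᵢ|+|y−yᵢ|) = Σwᵢ|x−xᵢ| + Σwᵢ|y−yᵢ|, so x and y are optimised independently as 1-D weighted medians.
Total weight W = 273; half = 136.5.
x-coordinate, sorted with cumulative weight:
  x=9 (C, w=60) cum 60
  x=14 (A, w=3) cum 63
  x=15 (D, w=30) cum 93
  x=16 (E, w=60) cum 153  ← median
  x=17 (B, w=120) cum 273
⇒ x* = 16
y-coordinate, sorted with cumulative weight:
  y=2 (A, w=3) cum 3
  y=5 (B, w=120) cum 123
  y=10 (C, w=60) cum 183  ← median
  y=11 (E, w=60) cum 243
  y=19 (D, w=30) cum 273
⇒ y* = 10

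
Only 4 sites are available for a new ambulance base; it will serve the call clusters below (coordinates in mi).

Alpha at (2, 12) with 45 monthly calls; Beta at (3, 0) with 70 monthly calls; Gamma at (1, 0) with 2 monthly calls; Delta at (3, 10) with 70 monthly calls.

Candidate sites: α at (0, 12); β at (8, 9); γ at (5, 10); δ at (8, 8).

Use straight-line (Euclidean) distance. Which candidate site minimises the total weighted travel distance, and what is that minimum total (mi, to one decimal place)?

Total weighted distance at each candidate:
  α (0, 12): total = 1232.3
  β (8, 9): total = 1402.3
  γ (5, 10): total = 1037.7
  δ (8, 8): total = 1383.1
Minimum is at γ with total 1037.7 mi.

γ, total 1037.7 mi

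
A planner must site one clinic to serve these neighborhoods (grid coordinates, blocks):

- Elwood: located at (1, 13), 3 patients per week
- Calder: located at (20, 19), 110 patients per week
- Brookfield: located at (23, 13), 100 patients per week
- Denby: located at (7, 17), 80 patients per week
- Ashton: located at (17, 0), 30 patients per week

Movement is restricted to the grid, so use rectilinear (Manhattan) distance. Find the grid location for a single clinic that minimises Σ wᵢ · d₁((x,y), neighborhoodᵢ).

Manhattan distance separates: Σwᵢ(|x−xᵢ|+|y−yᵢ|) = Σwᵢ|x−xᵢ| + Σwᵢ|y−yᵢ|, so x and y are optimised independently as 1-D weighted medians.
Total weight W = 323; half = 161.5.
x-coordinate, sorted with cumulative weight:
  x=1 (Elwood, w=3) cum 3
  x=7 (Denby, w=80) cum 83
  x=17 (Ashton, w=30) cum 113
  x=20 (Calder, w=110) cum 223  ← median
  x=23 (Brookfield, w=100) cum 323
⇒ x* = 20
y-coordinate, sorted with cumulative weight:
  y=0 (Ashton, w=30) cum 30
  y=13 (Elwood, w=3) cum 33
  y=13 (Brookfield, w=100) cum 133
  y=17 (Denby, w=80) cum 213  ← median
  y=19 (Calder, w=110) cum 323
⇒ y* = 17

(20, 17)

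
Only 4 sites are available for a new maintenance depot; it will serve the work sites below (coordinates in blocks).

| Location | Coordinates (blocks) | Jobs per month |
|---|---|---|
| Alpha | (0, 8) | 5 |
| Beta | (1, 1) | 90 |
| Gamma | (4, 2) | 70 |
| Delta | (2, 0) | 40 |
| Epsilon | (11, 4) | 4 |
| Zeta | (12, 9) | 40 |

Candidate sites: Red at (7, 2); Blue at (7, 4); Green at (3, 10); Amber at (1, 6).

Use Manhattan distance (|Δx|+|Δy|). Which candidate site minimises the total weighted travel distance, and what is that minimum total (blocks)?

Total weighted distance at each candidate:
  Red (7, 2): total = 1689
  Blue (7, 4): total = 1991
  Green (3, 10): total = 2541
  Amber (1, 6): total = 1843
Minimum is at Red with total 1689 blocks.

Red, total 1689 blocks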